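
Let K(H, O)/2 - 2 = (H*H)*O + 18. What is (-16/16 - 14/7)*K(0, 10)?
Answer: -120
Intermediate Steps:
K(H, O) = 40 + 2*O*H² (K(H, O) = 4 + 2*((H*H)*O + 18) = 4 + 2*(H²*O + 18) = 4 + 2*(O*H² + 18) = 4 + 2*(18 + O*H²) = 4 + (36 + 2*O*H²) = 40 + 2*O*H²)
(-16/16 - 14/7)*K(0, 10) = (-16/16 - 14/7)*(40 + 2*10*0²) = (-16*1/16 - 14*⅐)*(40 + 2*10*0) = (-1 - 2)*(40 + 0) = -3*40 = -120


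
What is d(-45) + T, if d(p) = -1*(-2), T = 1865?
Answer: 1867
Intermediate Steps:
d(p) = 2
d(-45) + T = 2 + 1865 = 1867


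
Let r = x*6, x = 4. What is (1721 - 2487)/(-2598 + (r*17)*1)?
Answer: 383/1095 ≈ 0.34977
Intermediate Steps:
r = 24 (r = 4*6 = 24)
(1721 - 2487)/(-2598 + (r*17)*1) = (1721 - 2487)/(-2598 + (24*17)*1) = -766/(-2598 + 408*1) = -766/(-2598 + 408) = -766/(-2190) = -766*(-1/2190) = 383/1095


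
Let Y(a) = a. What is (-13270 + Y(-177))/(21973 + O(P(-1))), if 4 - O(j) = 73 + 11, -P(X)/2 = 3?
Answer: -13447/21893 ≈ -0.61421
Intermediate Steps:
P(X) = -6 (P(X) = -2*3 = -6)
O(j) = -80 (O(j) = 4 - (73 + 11) = 4 - 1*84 = 4 - 84 = -80)
(-13270 + Y(-177))/(21973 + O(P(-1))) = (-13270 - 177)/(21973 - 80) = -13447/21893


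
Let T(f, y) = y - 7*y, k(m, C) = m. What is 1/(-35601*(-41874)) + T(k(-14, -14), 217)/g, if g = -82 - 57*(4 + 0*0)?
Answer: 31305881759/7453781370 ≈ 4.2000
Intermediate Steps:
g = -310 (g = -82 - 57*(4 + 0) = -82 - 57*4 = -82 - 228 = -310)
T(f, y) = -6*y
1/(-35601*(-41874)) + T(k(-14, -14), 217)/g = 1/(-35601*(-41874)) - 6*217/(-310) = -1/35601*(-1/41874) - 1302*(-1/310) = 1/1490756274 + 21/5 = 31305881759/7453781370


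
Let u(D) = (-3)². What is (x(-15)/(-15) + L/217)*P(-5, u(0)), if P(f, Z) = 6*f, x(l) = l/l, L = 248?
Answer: -226/7 ≈ -32.286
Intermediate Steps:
x(l) = 1
u(D) = 9
(x(-15)/(-15) + L/217)*P(-5, u(0)) = (1/(-15) + 248/217)*(6*(-5)) = (1*(-1/15) + 248*(1/217))*(-30) = (-1/15 + 8/7)*(-30) = (113/105)*(-30) = -226/7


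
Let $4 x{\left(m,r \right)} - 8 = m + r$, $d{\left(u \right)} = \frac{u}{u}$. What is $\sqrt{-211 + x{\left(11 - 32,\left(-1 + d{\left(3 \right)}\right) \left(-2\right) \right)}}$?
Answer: $\frac{i \sqrt{857}}{2} \approx 14.637 i$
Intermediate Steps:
$d{\left(u \right)} = 1$
$x{\left(m,r \right)} = 2 + \frac{m}{4} + \frac{r}{4}$ ($x{\left(m,r \right)} = 2 + \frac{m + r}{4} = 2 + \left(\frac{m}{4} + \frac{r}{4}\right) = 2 + \frac{m}{4} + \frac{r}{4}$)
$\sqrt{-211 + x{\left(11 - 32,\left(-1 + d{\left(3 \right)}\right) \left(-2\right) \right)}} = \sqrt{-211 + \left(2 + \frac{11 - 32}{4} + \frac{\left(-1 + 1\right) \left(-2\right)}{4}\right)} = \sqrt{-211 + \left(2 + \frac{1}{4} \left(-21\right) + \frac{0 \left(-2\right)}{4}\right)} = \sqrt{-211 + \left(2 - \frac{21}{4} + \frac{1}{4} \cdot 0\right)} = \sqrt{-211 + \left(2 - \frac{21}{4} + 0\right)} = \sqrt{-211 - \frac{13}{4}} = \sqrt{- \frac{857}{4}} = \frac{i \sqrt{857}}{2}$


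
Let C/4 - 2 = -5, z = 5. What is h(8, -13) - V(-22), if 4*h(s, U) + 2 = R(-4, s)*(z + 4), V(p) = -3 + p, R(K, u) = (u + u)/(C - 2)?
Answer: 307/14 ≈ 21.929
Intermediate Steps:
C = -12 (C = 8 + 4*(-5) = 8 - 20 = -12)
R(K, u) = -u/7 (R(K, u) = (u + u)/(-12 - 2) = (2*u)/(-14) = (2*u)*(-1/14) = -u/7)
h(s, U) = -1/2 - 9*s/28 (h(s, U) = -1/2 + ((-s/7)*(5 + 4))/4 = -1/2 + (-s/7*9)/4 = -1/2 + (-9*s/7)/4 = -1/2 - 9*s/28)
h(8, -13) - V(-22) = (-1/2 - 9/28*8) - (-3 - 22) = (-1/2 - 18/7) - 1*(-25) = -43/14 + 25 = 307/14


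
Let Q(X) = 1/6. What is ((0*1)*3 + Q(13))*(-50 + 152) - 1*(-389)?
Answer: 406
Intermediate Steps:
Q(X) = ⅙
((0*1)*3 + Q(13))*(-50 + 152) - 1*(-389) = ((0*1)*3 + ⅙)*(-50 + 152) - 1*(-389) = (0*3 + ⅙)*102 + 389 = (0 + ⅙)*102 + 389 = (⅙)*102 + 389 = 17 + 389 = 406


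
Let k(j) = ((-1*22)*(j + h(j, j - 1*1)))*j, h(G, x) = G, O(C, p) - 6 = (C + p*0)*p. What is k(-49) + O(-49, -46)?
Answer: -103384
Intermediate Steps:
O(C, p) = 6 + C*p (O(C, p) = 6 + (C + p*0)*p = 6 + (C + 0)*p = 6 + C*p)
k(j) = -44*j**2 (k(j) = ((-1*22)*(j + j))*j = (-44*j)*j = -44*j**2)
k(-49) + O(-49, -46) = -44*(-49)**2 + (6 - 49*(-46)) = -44*2401 + (6 + 2254) = -105644 + 2260 = -103384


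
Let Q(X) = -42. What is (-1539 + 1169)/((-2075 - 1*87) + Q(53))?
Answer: 185/1102 ≈ 0.16788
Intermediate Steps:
(-1539 + 1169)/((-2075 - 1*87) + Q(53)) = (-1539 + 1169)/((-2075 - 1*87) - 42) = -370/((-2075 - 87) - 42) = -370/(-2162 - 42) = -370/(-2204) = -370*(-1/2204) = 185/1102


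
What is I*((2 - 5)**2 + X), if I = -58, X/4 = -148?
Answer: 33814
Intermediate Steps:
X = -592 (X = 4*(-148) = -592)
I*((2 - 5)**2 + X) = -58*((2 - 5)**2 - 592) = -58*((-3)**2 - 592) = -58*(9 - 592) = -58*(-583) = 33814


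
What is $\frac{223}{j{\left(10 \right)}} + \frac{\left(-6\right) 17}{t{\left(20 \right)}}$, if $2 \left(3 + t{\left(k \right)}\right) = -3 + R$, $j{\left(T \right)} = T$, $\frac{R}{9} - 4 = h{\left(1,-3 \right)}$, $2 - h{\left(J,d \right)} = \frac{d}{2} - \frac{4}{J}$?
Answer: $\frac{12689}{630} \approx 20.141$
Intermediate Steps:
$h{\left(J,d \right)} = 2 + \frac{4}{J} - \frac{d}{2}$ ($h{\left(J,d \right)} = 2 - \left(\frac{d}{2} - \frac{4}{J}\right) = 2 + \frac{4}{J} - \frac{d}{2}$)
$R = \frac{207}{2}$ ($R = 36 + 9 \left(2 + \frac{4}{1} - - \frac{3}{2}\right) = 36 + 9 \left(2 + 4 \cdot 1 + \frac{3}{2}\right) = 36 + 9 \left(2 + 4 + \frac{3}{2}\right) = 36 + 9 \cdot \frac{15}{2} = 36 + \frac{135}{2} = \frac{207}{2} \approx 103.5$)
$t{\left(k \right)} = \frac{189}{4}$ ($t{\left(k \right)} = -3 + \frac{-3 + \frac{207}{2}}{2} = -3 + \frac{1}{2} \cdot \frac{201}{2} = -3 + \frac{201}{4} = \frac{189}{4}$)
$\frac{223}{j{\left(10 \right)}} + \frac{\left(-6\right) 17}{t{\left(20 \right)}} = \frac{223}{10} + \frac{\left(-6\right) 17}{\frac{189}{4}} = 223 \cdot \frac{1}{10} - \frac{136}{63} = \frac{223}{10} - \frac{136}{63} = \frac{12689}{630}$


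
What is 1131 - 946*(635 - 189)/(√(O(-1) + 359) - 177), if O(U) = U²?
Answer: 36568357/10323 + 843832*√10/10323 ≈ 3800.9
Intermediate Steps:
1131 - 946*(635 - 189)/(√(O(-1) + 359) - 177) = 1131 - 946*(635 - 189)/(√((-1)² + 359) - 177) = 1131 - 421916/(√(1 + 359) - 177) = 1131 - 421916/(√360 - 177) = 1131 - 421916/(6*√10 - 177) = 1131 - 421916/(-177 + 6*√10)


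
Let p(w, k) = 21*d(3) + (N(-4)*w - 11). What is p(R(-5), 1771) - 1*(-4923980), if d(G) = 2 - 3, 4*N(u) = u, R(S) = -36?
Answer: 4923984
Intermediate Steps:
N(u) = u/4
d(G) = -1
p(w, k) = -32 - w (p(w, k) = 21*(-1) + (((1/4)*(-4))*w - 11) = -21 + (-w - 11) = -21 + (-11 - w) = -32 - w)
p(R(-5), 1771) - 1*(-4923980) = (-32 - 1*(-36)) - 1*(-4923980) = (-32 + 36) + 4923980 = 4 + 4923980 = 4923984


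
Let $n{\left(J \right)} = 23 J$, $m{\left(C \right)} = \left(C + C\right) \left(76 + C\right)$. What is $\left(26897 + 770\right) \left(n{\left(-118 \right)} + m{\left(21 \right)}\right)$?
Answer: $37627120$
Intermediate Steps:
$m{\left(C \right)} = 2 C \left(76 + C\right)$
$\left(26897 + 770\right) \left(n{\left(-118 \right)} + m{\left(21 \right)}\right) = \left(26897 + 770\right) \left(23 \left(-118\right) + 2 \cdot 21 \left(76 + 21\right)\right) = 27667 \left(-2714 + 2 \cdot 21 \cdot 97\right) = 27667 \left(-2714 + 4074\right) = 27667 \cdot 1360 = 37627120$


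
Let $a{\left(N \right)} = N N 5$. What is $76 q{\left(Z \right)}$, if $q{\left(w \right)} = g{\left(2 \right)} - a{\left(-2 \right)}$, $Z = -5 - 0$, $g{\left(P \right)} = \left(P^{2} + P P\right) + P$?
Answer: $-760$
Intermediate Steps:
$a{\left(N \right)} = 5 N^{2}$ ($a{\left(N \right)} = N^{2} \cdot 5 = 5 N^{2}$)
$g{\left(P \right)} = P + 2 P^{2}$ ($g{\left(P \right)} = \left(P^{2} + P^{2}\right) + P = 2 P^{2} + P = P + 2 P^{2}$)
$Z = -5$ ($Z = -5 + 0 = -5$)
$q{\left(w \right)} = -10$ ($q{\left(w \right)} = 2 \left(1 + 2 \cdot 2\right) - 5 \left(-2\right)^{2} = 2 \left(1 + 4\right) - 5 \cdot 4 = 2 \cdot 5 - 20 = 10 - 20 = -10$)
$76 q{\left(Z \right)} = 76 \left(-10\right) = -760$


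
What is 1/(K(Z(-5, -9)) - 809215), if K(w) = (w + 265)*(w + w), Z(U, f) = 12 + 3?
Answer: -1/800815 ≈ -1.2487e-6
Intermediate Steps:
Z(U, f) = 15
K(w) = 2*w*(265 + w) (K(w) = (265 + w)*(2*w) = 2*w*(265 + w))
1/(K(Z(-5, -9)) - 809215) = 1/(2*15*(265 + 15) - 809215) = 1/(2*15*280 - 809215) = 1/(8400 - 809215) = 1/(-800815) = -1/800815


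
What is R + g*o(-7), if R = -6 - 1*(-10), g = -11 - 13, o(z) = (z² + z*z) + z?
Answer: -2180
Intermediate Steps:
o(z) = z + 2*z² (o(z) = (z² + z²) + z = 2*z² + z = z + 2*z²)
g = -24
R = 4 (R = -6 + 10 = 4)
R + g*o(-7) = 4 - (-168)*(1 + 2*(-7)) = 4 - (-168)*(1 - 14) = 4 - (-168)*(-13) = 4 - 24*91 = 4 - 2184 = -2180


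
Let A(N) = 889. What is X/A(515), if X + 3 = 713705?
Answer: 713702/889 ≈ 802.81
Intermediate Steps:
X = 713702 (X = -3 + 713705 = 713702)
X/A(515) = 713702/889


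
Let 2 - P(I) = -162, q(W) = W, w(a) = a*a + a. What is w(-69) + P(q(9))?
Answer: 4856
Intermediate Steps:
w(a) = a + a² (w(a) = a² + a = a + a²)
P(I) = 164 (P(I) = 2 - 1*(-162) = 2 + 162 = 164)
w(-69) + P(q(9)) = -69*(1 - 69) + 164 = -69*(-68) + 164 = 4692 + 164 = 4856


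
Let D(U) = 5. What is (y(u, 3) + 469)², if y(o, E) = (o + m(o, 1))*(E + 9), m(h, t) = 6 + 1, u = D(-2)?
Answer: 375769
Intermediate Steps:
u = 5
m(h, t) = 7
y(o, E) = (7 + o)*(9 + E) (y(o, E) = (o + 7)*(E + 9) = (7 + o)*(9 + E))
(y(u, 3) + 469)² = ((63 + 7*3 + 9*5 + 3*5) + 469)² = ((63 + 21 + 45 + 15) + 469)² = (144 + 469)² = 613² = 375769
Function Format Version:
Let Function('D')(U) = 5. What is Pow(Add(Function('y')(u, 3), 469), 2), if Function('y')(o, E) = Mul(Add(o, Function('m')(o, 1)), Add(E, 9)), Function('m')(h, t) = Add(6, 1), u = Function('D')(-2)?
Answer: 375769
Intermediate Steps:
u = 5
Function('m')(h, t) = 7
Function('y')(o, E) = Mul(Add(7, o), Add(9, E)) (Function('y')(o, E) = Mul(Add(o, 7), Add(E, 9)) = Mul(Add(7, o), Add(9, E)))
Pow(Add(Function('y')(u, 3), 469), 2) = Pow(Add(Add(63, Mul(7, 3), Mul(9, 5), Mul(3, 5)), 469), 2) = Pow(Add(Add(63, 21, 45, 15), 469), 2) = Pow(Add(144, 469), 2) = Pow(613, 2) = 375769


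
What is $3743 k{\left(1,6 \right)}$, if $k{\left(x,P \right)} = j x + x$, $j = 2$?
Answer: $11229$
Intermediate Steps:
$k{\left(x,P \right)} = 3 x$ ($k{\left(x,P \right)} = 2 x + x = 3 x$)
$3743 k{\left(1,6 \right)} = 3743 \cdot 3 \cdot 1 = 3743 \cdot 3 = 11229$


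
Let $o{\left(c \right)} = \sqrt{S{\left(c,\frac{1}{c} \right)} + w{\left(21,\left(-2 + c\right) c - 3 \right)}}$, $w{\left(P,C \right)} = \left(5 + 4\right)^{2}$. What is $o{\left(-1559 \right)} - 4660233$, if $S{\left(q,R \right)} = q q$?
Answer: $-4660233 + \sqrt{2430562} \approx -4.6587 \cdot 10^{6}$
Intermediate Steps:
$S{\left(q,R \right)} = q^{2}$
$w{\left(P,C \right)} = 81$ ($w{\left(P,C \right)} = 9^{2} = 81$)
$o{\left(c \right)} = \sqrt{81 + c^{2}}$ ($o{\left(c \right)} = \sqrt{c^{2} + 81} = \sqrt{81 + c^{2}}$)
$o{\left(-1559 \right)} - 4660233 = \sqrt{81 + \left(-1559\right)^{2}} - 4660233 = \sqrt{81 + 2430481} - 4660233 = \sqrt{2430562} - 4660233 = -4660233 + \sqrt{2430562}$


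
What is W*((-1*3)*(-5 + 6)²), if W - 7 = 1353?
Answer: -4080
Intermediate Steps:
W = 1360 (W = 7 + 1353 = 1360)
W*((-1*3)*(-5 + 6)²) = 1360*((-1*3)*(-5 + 6)²) = 1360*(-3*1²) = 1360*(-3*1) = 1360*(-3) = -4080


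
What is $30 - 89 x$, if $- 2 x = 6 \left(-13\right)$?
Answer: $-3441$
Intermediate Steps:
$x = 39$ ($x = - \frac{6 \left(-13\right)}{2} = \left(- \frac{1}{2}\right) \left(-78\right) = 39$)
$30 - 89 x = 30 - 3471 = -3441$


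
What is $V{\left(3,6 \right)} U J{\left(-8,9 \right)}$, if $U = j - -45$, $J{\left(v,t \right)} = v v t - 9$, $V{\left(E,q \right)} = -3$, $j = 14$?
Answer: $-100359$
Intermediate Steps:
$J{\left(v,t \right)} = -9 + t v^{2}$ ($J{\left(v,t \right)} = v^{2} t - 9 = t v^{2} - 9 = -9 + t v^{2}$)
$U = 59$ ($U = 14 - -45 = 14 + 45 = 59$)
$V{\left(3,6 \right)} U J{\left(-8,9 \right)} = \left(-3\right) 59 \left(-9 + 9 \left(-8\right)^{2}\right) = - 177 \left(-9 + 9 \cdot 64\right) = - 177 \left(-9 + 576\right) = \left(-177\right) 567 = -100359$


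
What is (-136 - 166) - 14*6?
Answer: -386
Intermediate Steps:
(-136 - 166) - 14*6 = -302 - 84 = -386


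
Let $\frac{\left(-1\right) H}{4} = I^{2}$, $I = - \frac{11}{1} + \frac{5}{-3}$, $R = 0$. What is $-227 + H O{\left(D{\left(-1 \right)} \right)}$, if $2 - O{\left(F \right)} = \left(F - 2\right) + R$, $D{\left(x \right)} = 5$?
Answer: $\frac{3733}{9} \approx 414.78$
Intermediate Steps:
$O{\left(F \right)} = 4 - F$ ($O{\left(F \right)} = 2 - \left(\left(F - 2\right) + 0\right) = 2 - \left(\left(-2 + F\right) + 0\right) = 2 - \left(-2 + F\right) = 4 - F$)
$I = - \frac{38}{3}$ ($I = \left(-11\right) 1 + 5 \left(- \frac{1}{3}\right) = -11 - \frac{5}{3} = - \frac{38}{3} \approx -12.667$)
$H = - \frac{5776}{9}$ ($H = - 4 \left(- \frac{38}{3}\right)^{2} = \left(-4\right) \frac{1444}{9} = - \frac{5776}{9} \approx -641.78$)
$-227 + H O{\left(D{\left(-1 \right)} \right)} = -227 - \frac{5776 \left(4 - 5\right)}{9} = -227 - - \frac{5776}{9} = -227 + \frac{5776}{9} = \frac{3733}{9}$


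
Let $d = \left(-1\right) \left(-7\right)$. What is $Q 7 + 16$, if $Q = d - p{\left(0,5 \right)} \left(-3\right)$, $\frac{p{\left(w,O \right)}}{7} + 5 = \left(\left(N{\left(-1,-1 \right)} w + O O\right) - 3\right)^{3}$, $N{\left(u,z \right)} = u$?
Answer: $1564586$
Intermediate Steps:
$d = 7$
$p{\left(w,O \right)} = -35 + 7 \left(-3 + O^{2} - w\right)^{3}$ ($p{\left(w,O \right)} = -35 + 7 \left(\left(- w + O O\right) - 3\right)^{3} = -35 + 7 \left(\left(- w + O^{2}\right) - 3\right)^{3} = -35 + 7 \left(\left(O^{2} - w\right) - 3\right)^{3} = -35 + 7 \left(-3 + O^{2} - w\right)^{3}$)
$Q = 223510$ ($Q = 7 - \left(-35 + 7 \left(-3 + 5^{2} - 0\right)^{3}\right) \left(-3\right) = 7 - \left(-35 + 7 \left(-3 + 25 + 0\right)^{3}\right) \left(-3\right) = 7 - \left(-35 + 7 \cdot 22^{3}\right) \left(-3\right) = 7 - \left(-35 + 7 \cdot 10648\right) \left(-3\right) = 7 - \left(-35 + 74536\right) \left(-3\right) = 7 - 74501 \left(-3\right) = 7 - -223503 = 7 + 223503 = 223510$)
$Q 7 + 16 = 223510 \cdot 7 + 16 = 1564570 + 16 = 1564586$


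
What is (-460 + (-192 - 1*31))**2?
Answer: 466489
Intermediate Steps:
(-460 + (-192 - 1*31))**2 = (-460 + (-192 - 31))**2 = (-460 - 223)**2 = (-683)**2 = 466489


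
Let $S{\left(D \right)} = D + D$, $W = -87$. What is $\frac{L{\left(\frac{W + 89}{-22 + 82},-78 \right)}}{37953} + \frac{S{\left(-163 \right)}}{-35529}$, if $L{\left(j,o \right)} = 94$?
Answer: $\frac{5237468}{449477379} \approx 0.011652$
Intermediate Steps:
$S{\left(D \right)} = 2 D$
$\frac{L{\left(\frac{W + 89}{-22 + 82},-78 \right)}}{37953} + \frac{S{\left(-163 \right)}}{-35529} = \frac{94}{37953} + \frac{2 \left(-163\right)}{-35529} = 94 \cdot \frac{1}{37953} - - \frac{326}{35529} = \frac{94}{37953} + \frac{326}{35529} = \frac{5237468}{449477379}$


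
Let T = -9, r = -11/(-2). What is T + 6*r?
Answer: 24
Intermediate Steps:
r = 11/2 (r = -11*(-½) = 11/2 ≈ 5.5000)
T + 6*r = -9 + 6*(11/2) = -9 + 33 = 24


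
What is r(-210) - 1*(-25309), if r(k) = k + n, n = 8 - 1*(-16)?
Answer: 25123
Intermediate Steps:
n = 24 (n = 8 + 16 = 24)
r(k) = 24 + k (r(k) = k + 24 = 24 + k)
r(-210) - 1*(-25309) = (24 - 210) - 1*(-25309) = -186 + 25309 = 25123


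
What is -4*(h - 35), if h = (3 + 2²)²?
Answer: -56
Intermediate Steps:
h = 49 (h = (3 + 4)² = 7² = 49)
-4*(h - 35) = -4*(49 - 35) = -4*14 = -56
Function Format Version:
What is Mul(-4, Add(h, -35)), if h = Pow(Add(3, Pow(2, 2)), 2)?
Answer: -56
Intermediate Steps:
h = 49 (h = Pow(Add(3, 4), 2) = Pow(7, 2) = 49)
Mul(-4, Add(h, -35)) = Mul(-4, Add(49, -35)) = Mul(-4, 14) = -56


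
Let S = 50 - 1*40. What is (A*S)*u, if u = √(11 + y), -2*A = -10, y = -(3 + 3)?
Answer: 50*√5 ≈ 111.80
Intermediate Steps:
y = -6 (y = -1*6 = -6)
S = 10 (S = 50 - 40 = 10)
A = 5 (A = -½*(-10) = 5)
u = √5 (u = √(11 - 6) = √5 ≈ 2.2361)
(A*S)*u = (5*10)*√5 = 50*√5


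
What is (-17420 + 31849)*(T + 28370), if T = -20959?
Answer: 106933319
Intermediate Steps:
(-17420 + 31849)*(T + 28370) = (-17420 + 31849)*(-20959 + 28370) = 14429*7411 = 106933319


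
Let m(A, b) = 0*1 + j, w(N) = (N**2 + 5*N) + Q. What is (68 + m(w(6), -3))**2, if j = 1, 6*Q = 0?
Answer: 4761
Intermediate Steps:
Q = 0 (Q = (1/6)*0 = 0)
w(N) = N**2 + 5*N (w(N) = (N**2 + 5*N) + 0 = N**2 + 5*N)
m(A, b) = 1 (m(A, b) = 0*1 + 1 = 0 + 1 = 1)
(68 + m(w(6), -3))**2 = (68 + 1)**2 = 69**2 = 4761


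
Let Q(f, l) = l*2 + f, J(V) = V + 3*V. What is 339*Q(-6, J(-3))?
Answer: -10170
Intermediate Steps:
J(V) = 4*V
Q(f, l) = f + 2*l (Q(f, l) = 2*l + f = f + 2*l)
339*Q(-6, J(-3)) = 339*(-6 + 2*(4*(-3))) = 339*(-6 + 2*(-12)) = 339*(-6 - 24) = 339*(-30) = -10170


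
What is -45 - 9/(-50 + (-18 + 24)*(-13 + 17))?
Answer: -1161/26 ≈ -44.654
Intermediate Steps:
-45 - 9/(-50 + (-18 + 24)*(-13 + 17)) = -45 - 9/(-50 + 6*4) = -45 - 9/(-50 + 24) = -45 - 9/(-26) = -45 - 9*(-1/26) = -45 + 9/26 = -1161/26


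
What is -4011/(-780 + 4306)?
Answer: -4011/3526 ≈ -1.1376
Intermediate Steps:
-4011/(-780 + 4306) = -4011/3526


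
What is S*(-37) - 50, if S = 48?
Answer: -1826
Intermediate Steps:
S*(-37) - 50 = 48*(-37) - 50 = -1776 - 50 = -1826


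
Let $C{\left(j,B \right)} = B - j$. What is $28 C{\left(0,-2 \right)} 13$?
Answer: $-728$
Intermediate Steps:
$28 C{\left(0,-2 \right)} 13 = 28 \left(-2 - 0\right) 13 = 28 \left(-2 + 0\right) 13 = 28 \left(-2\right) 13 = \left(-56\right) 13 = -728$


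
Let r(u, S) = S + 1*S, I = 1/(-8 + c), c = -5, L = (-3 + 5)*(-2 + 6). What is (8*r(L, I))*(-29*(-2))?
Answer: -928/13 ≈ -71.385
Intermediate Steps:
L = 8 (L = 2*4 = 8)
I = -1/13 (I = 1/(-8 - 5) = 1/(-13) = -1/13 ≈ -0.076923)
r(u, S) = 2*S (r(u, S) = S + S = 2*S)
(8*r(L, I))*(-29*(-2)) = (8*(2*(-1/13)))*(-29*(-2)) = (8*(-2/13))*58 = -16/13*58 = -928/13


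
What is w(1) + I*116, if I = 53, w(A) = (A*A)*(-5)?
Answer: 6143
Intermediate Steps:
w(A) = -5*A² (w(A) = A²*(-5) = -5*A²)
w(1) + I*116 = -5*1² + 53*116 = -5*1 + 6148 = -5 + 6148 = 6143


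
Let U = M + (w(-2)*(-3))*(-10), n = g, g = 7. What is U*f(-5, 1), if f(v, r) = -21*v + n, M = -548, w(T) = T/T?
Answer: -58016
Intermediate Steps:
w(T) = 1
n = 7
U = -518 (U = -548 + (1*(-3))*(-10) = -548 - 3*(-10) = -548 + 30 = -518)
f(v, r) = 7 - 21*v (f(v, r) = -21*v + 7 = 7 - 21*v)
U*f(-5, 1) = -518*(7 - 21*(-5)) = -518*(7 + 105) = -518*112 = -58016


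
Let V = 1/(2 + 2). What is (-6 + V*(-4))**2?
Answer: 49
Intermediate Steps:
V = 1/4 ≈ 0.25000
(-6 + V*(-4))**2 = (-6 + (1/4)*(-4))**2 = (-6 - 1)**2 = (-7)**2 = 49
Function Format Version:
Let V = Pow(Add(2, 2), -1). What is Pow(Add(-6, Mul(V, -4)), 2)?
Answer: 49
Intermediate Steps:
V = Rational(1, 4) (V = Pow(4, -1) = Rational(1, 4) ≈ 0.25000)
Pow(Add(-6, Mul(V, -4)), 2) = Pow(Add(-6, Mul(Rational(1, 4), -4)), 2) = Pow(Add(-6, -1), 2) = Pow(-7, 2) = 49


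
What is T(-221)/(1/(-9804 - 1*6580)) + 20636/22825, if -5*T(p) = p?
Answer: -1502656684/2075 ≈ -7.2417e+5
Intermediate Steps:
T(p) = -p/5
T(-221)/(1/(-9804 - 1*6580)) + 20636/22825 = (-1/5*(-221))/(1/(-9804 - 1*6580)) + 20636/22825 = 221/(5*(1/(-9804 - 6580))) + 20636*(1/22825) = 221/(5*(1/(-16384))) + 1876/2075 = 221/(5*(-1/16384)) + 1876/2075 = (221/5)*(-16384) + 1876/2075 = -3620864/5 + 1876/2075 = -1502656684/2075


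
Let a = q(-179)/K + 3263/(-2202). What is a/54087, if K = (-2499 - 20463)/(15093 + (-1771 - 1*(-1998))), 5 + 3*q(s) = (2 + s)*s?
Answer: -178145116823/1367382209094 ≈ -0.13028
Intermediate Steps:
q(s) = -5/3 + s*(2 + s)/3 (q(s) = -5/3 + ((2 + s)*s)/3 = -5/3 + (s*(2 + s))/3 = -5/3 + s*(2 + s)/3)
K = -11481/7660 (K = -22962/(15093 + (-1771 + 1998)) = -22962/(15093 + 227) = -22962/15320 = -22962*1/15320 = -11481/7660 ≈ -1.4988)
a = -178145116823/25281162 (a = (-5/3 + (⅓)*(-179)² + (⅔)*(-179))/(-11481/7660) + 3263/(-2202) = (-5/3 + (⅓)*32041 - 358/3)*(-7660/11481) + 3263*(-1/2202) = (-5/3 + 32041/3 - 358/3)*(-7660/11481) - 3263/2202 = (31678/3)*(-7660/11481) - 3263/2202 = -242653480/34443 - 3263/2202 = -178145116823/25281162 ≈ -7046.6)
a/54087 = -178145116823/25281162/54087 = -178145116823/25281162*1/54087 = -178145116823/1367382209094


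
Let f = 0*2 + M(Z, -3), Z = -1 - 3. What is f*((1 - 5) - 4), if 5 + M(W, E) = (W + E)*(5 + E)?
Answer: 152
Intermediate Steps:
Z = -4
M(W, E) = -5 + (5 + E)*(E + W) (M(W, E) = -5 + (W + E)*(5 + E) = -5 + (E + W)*(5 + E) = -5 + (5 + E)*(E + W))
f = -19 (f = 0*2 + (-5 + (-3)**2 + 5*(-3) + 5*(-4) - 3*(-4)) = 0 + (-5 + 9 - 15 - 20 + 12) = 0 - 19 = -19)
f*((1 - 5) - 4) = -19*((1 - 5) - 4) = -19*(-4 - 4) = -19*(-8) = 152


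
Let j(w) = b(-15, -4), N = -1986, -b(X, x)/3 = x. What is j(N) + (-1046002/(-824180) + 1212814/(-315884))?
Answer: 153436347168/16271579695 ≈ 9.4297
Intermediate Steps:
b(X, x) = -3*x
j(w) = 12 (j(w) = -3*(-4) = 12)
j(N) + (-1046002/(-824180) + 1212814/(-315884)) = 12 + (-1046002/(-824180) + 1212814/(-315884)) = 12 + (-1046002*(-1/824180) + 1212814*(-1/315884)) = 12 + (523001/412090 - 606407/157942) = 12 - 41822609172/16271579695 = 153436347168/16271579695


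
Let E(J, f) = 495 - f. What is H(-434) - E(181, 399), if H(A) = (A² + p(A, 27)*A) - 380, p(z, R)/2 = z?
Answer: 564592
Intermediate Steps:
p(z, R) = 2*z
H(A) = -380 + 3*A² (H(A) = (A² + (2*A)*A) - 380 = (A² + 2*A²) - 380 = 3*A² - 380 = -380 + 3*A²)
H(-434) - E(181, 399) = (-380 + 3*(-434)²) - (495 - 1*399) = (-380 + 3*188356) - (495 - 399) = (-380 + 565068) - 1*96 = 564688 - 96 = 564592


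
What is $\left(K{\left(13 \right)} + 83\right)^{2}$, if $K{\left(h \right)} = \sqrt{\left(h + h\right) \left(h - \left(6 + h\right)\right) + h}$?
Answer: $\left(83 + i \sqrt{143}\right)^{2} \approx 6746.0 + 1985.1 i$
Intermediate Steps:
$K{\left(h \right)} = \sqrt{11} \sqrt{- h}$ ($K{\left(h \right)} = \sqrt{2 h \left(-6\right) + h} = \sqrt{- 12 h + h} = \sqrt{- 11 h} = \sqrt{11} \sqrt{- h}$)
$\left(K{\left(13 \right)} + 83\right)^{2} = \left(\sqrt{11} \sqrt{\left(-1\right) 13} + 83\right)^{2} = \left(\sqrt{11} \sqrt{-13} + 83\right)^{2} = \left(\sqrt{11} i \sqrt{13} + 83\right)^{2} = \left(i \sqrt{143} + 83\right)^{2} = \left(83 + i \sqrt{143}\right)^{2}$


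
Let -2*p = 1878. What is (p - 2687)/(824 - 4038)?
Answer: 1813/1607 ≈ 1.1282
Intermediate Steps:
p = -939 (p = -1/2*1878 = -939)
(p - 2687)/(824 - 4038) = (-939 - 2687)/(824 - 4038) = -3626/(-3214) = -3626*(-1/3214) = 1813/1607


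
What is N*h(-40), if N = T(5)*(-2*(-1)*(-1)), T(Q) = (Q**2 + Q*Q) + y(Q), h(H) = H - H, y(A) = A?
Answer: 0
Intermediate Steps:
h(H) = 0
T(Q) = Q + 2*Q**2 (T(Q) = (Q**2 + Q*Q) + Q = (Q**2 + Q**2) + Q = 2*Q**2 + Q = Q + 2*Q**2)
N = -110 (N = (5*(1 + 2*5))*(-2*(-1)*(-1)) = (5*(1 + 10))*(2*(-1)) = (5*11)*(-2) = 55*(-2) = -110)
N*h(-40) = -110*0 = 0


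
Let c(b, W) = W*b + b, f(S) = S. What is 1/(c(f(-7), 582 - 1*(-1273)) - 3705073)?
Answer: -1/3718065 ≈ -2.6896e-7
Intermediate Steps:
c(b, W) = b + W*b
1/(c(f(-7), 582 - 1*(-1273)) - 3705073) = 1/(-7*(1 + (582 - 1*(-1273))) - 3705073) = 1/(-7*(1 + (582 + 1273)) - 3705073) = 1/(-7*(1 + 1855) - 3705073) = 1/(-7*1856 - 3705073) = 1/(-12992 - 3705073) = 1/(-3718065) = -1/3718065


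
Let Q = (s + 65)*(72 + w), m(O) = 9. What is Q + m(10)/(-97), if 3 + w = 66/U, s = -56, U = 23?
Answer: 1442862/2231 ≈ 646.73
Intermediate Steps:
w = -3/23 (w = -3 + 66/23 = -3/23 ≈ -0.13043)
Q = 14877/23 (Q = (-56 + 65)*(72 - 3/23) = 9*(1653/23) = 14877/23 ≈ 646.83)
Q + m(10)/(-97) = 14877/23 + 9/(-97) = 14877/23 - 1/97*9 = 14877/23 - 9/97 = 1442862/2231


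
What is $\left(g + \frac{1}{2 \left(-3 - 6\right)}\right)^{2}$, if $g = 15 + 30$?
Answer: $\frac{654481}{324} \approx 2020.0$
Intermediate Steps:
$g = 45$
$\left(g + \frac{1}{2 \left(-3 - 6\right)}\right)^{2} = \left(45 + \frac{1}{2 \left(-3 - 6\right)}\right)^{2} = \left(45 + \frac{1}{2 \left(-9\right)}\right)^{2} = \left(45 + \frac{1}{-18}\right)^{2} = \left(45 - \frac{1}{18}\right)^{2} = \left(\frac{809}{18}\right)^{2} = \frac{654481}{324}$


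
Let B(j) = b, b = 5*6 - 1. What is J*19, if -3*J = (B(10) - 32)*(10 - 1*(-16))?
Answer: 494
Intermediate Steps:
b = 29 (b = 30 - 1 = 29)
B(j) = 29
J = 26 (J = -(29 - 32)*(10 - 1*(-16))/3 = -(-1)*(10 + 16) = -(-1)*26 = -1/3*(-78) = 26)
J*19 = 26*19 = 494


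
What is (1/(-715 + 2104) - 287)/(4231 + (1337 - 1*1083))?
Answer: -398642/6229665 ≈ -0.063991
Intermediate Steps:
(1/(-715 + 2104) - 287)/(4231 + (1337 - 1*1083)) = (1/1389 - 287)/(4231 + (1337 - 1083)) = (1/1389 - 287)/(4231 + 254) = -398642/1389/4485 = -398642/1389*1/4485 = -398642/6229665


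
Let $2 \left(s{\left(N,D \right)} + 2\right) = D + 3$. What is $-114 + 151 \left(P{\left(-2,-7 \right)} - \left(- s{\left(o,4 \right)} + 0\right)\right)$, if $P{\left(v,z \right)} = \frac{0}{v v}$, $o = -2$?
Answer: $\frac{225}{2} \approx 112.5$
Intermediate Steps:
$P{\left(v,z \right)} = 0$ ($P{\left(v,z \right)} = \frac{0}{v^{2}} = 0$)
$s{\left(N,D \right)} = - \frac{1}{2} + \frac{D}{2}$ ($s{\left(N,D \right)} = -2 + \frac{D + 3}{2} = -2 + \frac{3 + D}{2} = -2 + \left(\frac{3}{2} + \frac{D}{2}\right) = - \frac{1}{2} + \frac{D}{2}$)
$-114 + 151 \left(P{\left(-2,-7 \right)} - \left(- s{\left(o,4 \right)} + 0\right)\right) = -114 + 151 \left(0 - \left(- (- \frac{1}{2} + \frac{1}{2} \cdot 4) + 0\right)\right) = -114 + 151 \left(0 - \left(- (- \frac{1}{2} + 2) + 0\right)\right) = -114 + 151 \left(0 - \left(\left(-1\right) \frac{3}{2} + 0\right)\right) = -114 + 151 \left(0 - \left(- \frac{3}{2} + 0\right)\right) = -114 + 151 \left(0 - - \frac{3}{2}\right) = -114 + 151 \left(0 + \frac{3}{2}\right) = -114 + 151 \cdot \frac{3}{2} = -114 + \frac{453}{2} = \frac{225}{2}$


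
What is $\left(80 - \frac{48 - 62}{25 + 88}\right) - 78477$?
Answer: $- \frac{8858847}{113} \approx -78397.0$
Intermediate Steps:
$\left(80 - \frac{48 - 62}{25 + 88}\right) - 78477 = \left(80 - - \frac{14}{113}\right) - 78477 = \left(80 + \frac{14}{113}\right) - 78477 = \frac{9054}{113} - 78477 = - \frac{8858847}{113}$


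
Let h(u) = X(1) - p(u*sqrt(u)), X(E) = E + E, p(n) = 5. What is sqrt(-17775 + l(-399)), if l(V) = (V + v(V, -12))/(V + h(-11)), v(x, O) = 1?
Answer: 4*I*sqrt(44880486)/201 ≈ 133.32*I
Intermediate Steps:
X(E) = 2*E
h(u) = -3 (h(u) = 2*1 - 1*5 = 2 - 5 = -3)
l(V) = (1 + V)/(-3 + V) (l(V) = (V + 1)/(V - 3) = (1 + V)/(-3 + V))
sqrt(-17775 + l(-399)) = sqrt(-17775 + (1 - 399)/(-3 - 399)) = sqrt(-17775 - 398/(-402)) = sqrt(-17775 - 1/402*(-398)) = sqrt(-17775 + 199/201) = sqrt(-3572576/201) = 4*I*sqrt(44880486)/201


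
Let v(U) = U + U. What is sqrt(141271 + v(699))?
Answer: sqrt(142669) ≈ 377.72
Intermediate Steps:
v(U) = 2*U
sqrt(141271 + v(699)) = sqrt(141271 + 2*699) = sqrt(141271 + 1398) = sqrt(142669)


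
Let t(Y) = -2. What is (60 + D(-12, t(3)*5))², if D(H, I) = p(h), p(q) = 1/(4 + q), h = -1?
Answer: 32761/9 ≈ 3640.1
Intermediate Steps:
D(H, I) = ⅓ (D(H, I) = 1/(4 - 1) = 1/3 = ⅓)
(60 + D(-12, t(3)*5))² = (60 + ⅓)² = (181/3)² = 32761/9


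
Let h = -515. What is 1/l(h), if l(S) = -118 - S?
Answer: 1/397 ≈ 0.0025189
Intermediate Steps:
1/l(h) = 1/(-118 - 1*(-515)) = 1/(-118 + 515) = 1/397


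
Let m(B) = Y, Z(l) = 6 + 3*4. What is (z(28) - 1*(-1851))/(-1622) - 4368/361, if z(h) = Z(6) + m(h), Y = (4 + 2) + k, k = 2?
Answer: -7762493/585542 ≈ -13.257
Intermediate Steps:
Y = 8 (Y = (4 + 2) + 2 = 6 + 2 = 8)
Z(l) = 18 (Z(l) = 6 + 12 = 18)
m(B) = 8
z(h) = 26 (z(h) = 18 + 8 = 26)
(z(28) - 1*(-1851))/(-1622) - 4368/361 = (26 - 1*(-1851))/(-1622) - 4368/361 = (26 + 1851)*(-1/1622) - 4368*1/361 = 1877*(-1/1622) - 4368/361 = -1877/1622 - 4368/361 = -7762493/585542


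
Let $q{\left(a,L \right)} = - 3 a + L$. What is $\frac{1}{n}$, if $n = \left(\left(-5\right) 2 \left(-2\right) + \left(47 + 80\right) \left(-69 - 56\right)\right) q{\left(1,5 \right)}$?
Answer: $- \frac{1}{31710} \approx -3.1536 \cdot 10^{-5}$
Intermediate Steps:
$q{\left(a,L \right)} = L - 3 a$
$n = -31710$ ($n = \left(\left(-5\right) 2 \left(-2\right) + \left(47 + 80\right) \left(-69 - 56\right)\right) \left(5 - 3\right) = \left(\left(-10\right) \left(-2\right) + 127 \left(-125\right)\right) \left(5 - 3\right) = \left(20 - 15875\right) 2 = \left(-15855\right) 2 = -31710$)
$\frac{1}{n} = \frac{1}{-31710} = - \frac{1}{31710}$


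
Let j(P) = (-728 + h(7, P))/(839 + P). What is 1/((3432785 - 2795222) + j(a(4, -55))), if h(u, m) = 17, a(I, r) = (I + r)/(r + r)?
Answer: 92341/58873126773 ≈ 1.5685e-6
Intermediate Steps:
a(I, r) = (I + r)/(2*r) (a(I, r) = (I + r)/((2*r)) = (I + r)*(1/(2*r)) = (I + r)/(2*r))
j(P) = -711/(839 + P) (j(P) = (-728 + 17)/(839 + P) = -711/(839 + P))
1/((3432785 - 2795222) + j(a(4, -55))) = 1/((3432785 - 2795222) - 711/(839 + (½)*(4 - 55)/(-55))) = 1/(637563 - 711/(839 + (½)*(-1/55)*(-51))) = 1/(637563 - 711/(839 + 51/110)) = 1/(637563 - 711/92341/110) = 1/(637563 - 711*110/92341) = 1/(637563 - 78210/92341) = 1/(58873126773/92341) = 92341/58873126773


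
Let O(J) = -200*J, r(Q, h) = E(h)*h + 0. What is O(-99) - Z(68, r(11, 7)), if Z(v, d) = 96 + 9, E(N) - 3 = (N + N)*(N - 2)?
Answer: 19695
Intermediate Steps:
E(N) = 3 + 2*N*(-2 + N) (E(N) = 3 + (N + N)*(N - 2) = 3 + (2*N)*(-2 + N) = 3 + 2*N*(-2 + N))
r(Q, h) = h*(3 - 4*h + 2*h²) (r(Q, h) = (3 - 4*h + 2*h²)*h + 0 = h*(3 - 4*h + 2*h²) + 0 = h*(3 - 4*h + 2*h²))
Z(v, d) = 105
O(-99) - Z(68, r(11, 7)) = -200*(-99) - 1*105 = 19800 - 105 = 19695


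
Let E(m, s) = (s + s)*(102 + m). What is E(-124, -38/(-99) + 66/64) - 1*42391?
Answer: -3056635/72 ≈ -42453.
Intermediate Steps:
E(m, s) = 2*s*(102 + m) (E(m, s) = (2*s)*(102 + m) = 2*s*(102 + m))
E(-124, -38/(-99) + 66/64) - 1*42391 = 2*(-38/(-99) + 66/64)*(102 - 124) - 1*42391 = 2*(-38*(-1/99) + 66*(1/64))*(-22) - 42391 = 2*(38/99 + 33/32)*(-22) - 42391 = 2*(4483/3168)*(-22) - 42391 = -4483/72 - 42391 = -3056635/72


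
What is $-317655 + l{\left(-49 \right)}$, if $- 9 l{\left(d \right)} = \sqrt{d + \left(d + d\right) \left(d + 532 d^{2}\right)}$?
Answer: $-317655 - \frac{7 i \sqrt{2554567}}{9} \approx -3.1766 \cdot 10^{5} - 1243.1 i$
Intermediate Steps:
$l{\left(d \right)} = - \frac{\sqrt{d + 2 d \left(d + 532 d^{2}\right)}}{9}$ ($l{\left(d \right)} = - \frac{\sqrt{d + \left(d + d\right) \left(d + 532 d^{2}\right)}}{9} = - \frac{\sqrt{d + 2 d \left(d + 532 d^{2}\right)}}{9}$)
$-317655 + l{\left(-49 \right)} = -317655 - \frac{\sqrt{- 49 \left(1 + 2 \left(-49\right) + 1064 \left(-49\right)^{2}\right)}}{9} = -317655 - \frac{\sqrt{- 49 \left(1 - 98 + 1064 \cdot 2401\right)}}{9} = -317655 - \frac{\sqrt{- 49 \left(1 - 98 + 2554664\right)}}{9} = -317655 - \frac{\sqrt{\left(-49\right) 2554567}}{9} = -317655 - \frac{\sqrt{-125173783}}{9} = -317655 - \frac{7 i \sqrt{2554567}}{9}$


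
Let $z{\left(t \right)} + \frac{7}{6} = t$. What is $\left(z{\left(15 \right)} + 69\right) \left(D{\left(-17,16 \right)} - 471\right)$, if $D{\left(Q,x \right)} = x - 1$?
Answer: $-37772$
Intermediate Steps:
$z{\left(t \right)} = - \frac{7}{6} + t$
$D{\left(Q,x \right)} = -1 + x$
$\left(z{\left(15 \right)} + 69\right) \left(D{\left(-17,16 \right)} - 471\right) = \left(\left(- \frac{7}{6} + 15\right) + 69\right) \left(\left(-1 + 16\right) - 471\right) = \left(\frac{83}{6} + 69\right) \left(15 - 471\right) = \frac{497}{6} \left(-456\right) = -37772$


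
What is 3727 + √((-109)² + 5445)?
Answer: 3727 + √17326 ≈ 3858.6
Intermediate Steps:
3727 + √((-109)² + 5445) = 3727 + √(11881 + 5445) = 3727 + √17326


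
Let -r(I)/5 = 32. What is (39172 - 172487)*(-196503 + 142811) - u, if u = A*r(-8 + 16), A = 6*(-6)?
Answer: 7157943220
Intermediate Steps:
r(I) = -160 (r(I) = -5*32 = -160)
A = -36
u = 5760 (u = -36*(-160) = 5760)
(39172 - 172487)*(-196503 + 142811) - u = (39172 - 172487)*(-196503 + 142811) - 1*5760 = -133315*(-53692) - 5760 = 7157948980 - 5760 = 7157943220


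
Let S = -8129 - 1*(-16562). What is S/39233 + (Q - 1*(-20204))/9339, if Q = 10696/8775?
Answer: 7647124160393/3215133560925 ≈ 2.3785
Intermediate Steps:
Q = 10696/8775 (Q = 10696*(1/8775) = 10696/8775 ≈ 1.2189)
S = 8433 (S = -8129 + 16562 = 8433)
S/39233 + (Q - 1*(-20204))/9339 = 8433/39233 + (10696/8775 - 1*(-20204))/9339 = 8433*(1/39233) + (10696/8775 + 20204)*(1/9339) = 8433/39233 + (177300796/8775)*(1/9339) = 8433/39233 + 177300796/81949725 = 7647124160393/3215133560925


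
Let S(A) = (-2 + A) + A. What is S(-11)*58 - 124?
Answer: -1516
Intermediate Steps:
S(A) = -2 + 2*A
S(-11)*58 - 124 = (-2 + 2*(-11))*58 - 124 = (-2 - 22)*58 - 124 = -24*58 - 124 = -1392 - 124 = -1516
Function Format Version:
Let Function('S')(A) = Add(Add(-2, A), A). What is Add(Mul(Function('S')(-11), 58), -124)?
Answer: -1516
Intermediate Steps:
Function('S')(A) = Add(-2, Mul(2, A))
Add(Mul(Function('S')(-11), 58), -124) = Add(Mul(Add(-2, Mul(2, -11)), 58), -124) = Add(Mul(Add(-2, -22), 58), -124) = Add(Mul(-24, 58), -124) = Add(-1392, -124) = -1516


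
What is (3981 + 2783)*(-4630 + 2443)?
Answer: -14792868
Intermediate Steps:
(3981 + 2783)*(-4630 + 2443) = 6764*(-2187) = -14792868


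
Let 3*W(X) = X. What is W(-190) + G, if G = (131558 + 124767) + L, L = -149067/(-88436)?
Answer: 67988717461/265308 ≈ 2.5626e+5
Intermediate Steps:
W(X) = X/3
L = 149067/88436 (L = -149067*(-1/88436) = 149067/88436 ≈ 1.6856)
G = 22668506767/88436 (G = (131558 + 124767) + 149067/88436 = 256325 + 149067/88436 = 22668506767/88436 ≈ 2.5633e+5)
W(-190) + G = (⅓)*(-190) + 22668506767/88436 = -190/3 + 22668506767/88436 = 67988717461/265308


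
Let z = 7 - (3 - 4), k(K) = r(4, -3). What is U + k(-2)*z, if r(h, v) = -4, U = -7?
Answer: -39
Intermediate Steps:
k(K) = -4
z = 8 (z = 7 - (-1) = 7 - 1*(-1) = 7 + 1 = 8)
U + k(-2)*z = -7 - 4*8 = -7 - 32 = -39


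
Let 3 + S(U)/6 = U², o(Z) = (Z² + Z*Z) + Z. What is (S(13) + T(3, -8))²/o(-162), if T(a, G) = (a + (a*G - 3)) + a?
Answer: 105625/5814 ≈ 18.167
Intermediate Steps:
o(Z) = Z + 2*Z² (o(Z) = (Z² + Z²) + Z = 2*Z² + Z = Z + 2*Z²)
T(a, G) = -3 + 2*a + G*a (T(a, G) = (a + (G*a - 3)) + a = (a + (-3 + G*a)) + a = (-3 + a + G*a) + a = -3 + 2*a + G*a)
S(U) = -18 + 6*U²
(S(13) + T(3, -8))²/o(-162) = ((-18 + 6*13²) + (-3 + 2*3 - 8*3))²/((-162*(1 + 2*(-162)))) = ((-18 + 6*169) + (-3 + 6 - 24))²/((-162*(1 - 324))) = ((-18 + 1014) - 21)²/((-162*(-323))) = (996 - 21)²/52326 = 975²*(1/52326) = 950625*(1/52326) = 105625/5814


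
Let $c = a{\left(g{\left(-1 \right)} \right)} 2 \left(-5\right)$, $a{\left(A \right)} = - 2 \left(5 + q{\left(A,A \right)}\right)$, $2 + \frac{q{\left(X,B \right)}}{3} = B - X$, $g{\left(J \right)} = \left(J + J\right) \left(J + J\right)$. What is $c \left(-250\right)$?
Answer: $5000$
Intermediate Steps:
$g{\left(J \right)} = 4 J^{2}$ ($g{\left(J \right)} = 2 J 2 J = 4 J^{2}$)
$q{\left(X,B \right)} = -6 - 3 X + 3 B$ ($q{\left(X,B \right)} = -6 + 3 \left(B - X\right) = -6 + \left(- 3 X + 3 B\right) = -6 - 3 X + 3 B$)
$a{\left(A \right)} = 2$ ($a{\left(A \right)} = - 2 \left(5 - 6\right) = \left(-2\right) \left(-1\right) = 2$)
$c = -20$ ($c = 2 \cdot 2 \left(-5\right) = 4 \left(-5\right) = -20$)
$c \left(-250\right) = \left(-20\right) \left(-250\right) = 5000$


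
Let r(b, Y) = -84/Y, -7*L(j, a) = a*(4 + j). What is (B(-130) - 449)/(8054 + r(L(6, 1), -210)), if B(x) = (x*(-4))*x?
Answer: -113415/13424 ≈ -8.4487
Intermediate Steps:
L(j, a) = -a*(4 + j)/7
B(x) = -4*x² (B(x) = (-4*x)*x = -4*x²)
(B(-130) - 449)/(8054 + r(L(6, 1), -210)) = (-4*(-130)² - 449)/(8054 - 84/(-210)) = (-4*16900 - 449)/(8054 - 84*(-1/210)) = (-67600 - 449)/(8054 + ⅖) = -68049/40272/5 = -68049*5/40272 = -113415/13424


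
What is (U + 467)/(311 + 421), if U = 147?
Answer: 307/366 ≈ 0.83880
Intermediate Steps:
(U + 467)/(311 + 421) = (147 + 467)/(311 + 421) = 614/732 = 614*(1/732) = 307/366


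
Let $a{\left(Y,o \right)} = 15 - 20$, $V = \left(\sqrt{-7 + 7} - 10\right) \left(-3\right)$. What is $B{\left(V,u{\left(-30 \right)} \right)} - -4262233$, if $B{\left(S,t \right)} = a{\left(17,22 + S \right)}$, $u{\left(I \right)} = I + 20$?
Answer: $4262228$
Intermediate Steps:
$V = 30$ ($V = \left(\sqrt{0} - 10\right) \left(-3\right) = \left(0 - 10\right) \left(-3\right) = \left(-10\right) \left(-3\right) = 30$)
$u{\left(I \right)} = 20 + I$
$a{\left(Y,o \right)} = -5$ ($a{\left(Y,o \right)} = 15 - 20 = -5$)
$B{\left(S,t \right)} = -5$
$B{\left(V,u{\left(-30 \right)} \right)} - -4262233 = -5 - -4262233 = -5 + 4262233 = 4262228$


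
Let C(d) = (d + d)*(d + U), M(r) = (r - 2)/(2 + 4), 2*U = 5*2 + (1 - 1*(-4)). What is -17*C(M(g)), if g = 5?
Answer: -136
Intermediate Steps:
U = 15/2 (U = (5*2 + (1 - 1*(-4)))/2 = (10 + (1 + 4))/2 = (10 + 5)/2 = (½)*15 = 15/2 ≈ 7.5000)
M(r) = -⅓ + r/6 (M(r) = (-2 + r)/6 = (-2 + r)*(⅙) = -⅓ + r/6)
C(d) = 2*d*(15/2 + d) (C(d) = (d + d)*(d + 15/2) = (2*d)*(15/2 + d) = 2*d*(15/2 + d))
-17*C(M(g)) = -17*(-⅓ + (⅙)*5)*(15 + 2*(-⅓ + (⅙)*5)) = -17*(-⅓ + ⅚)*(15 + 2*(-⅓ + ⅚)) = -17*(15 + 2*(½))/2 = -17*(15 + 1)/2 = -17*16/2 = -17*8 = -136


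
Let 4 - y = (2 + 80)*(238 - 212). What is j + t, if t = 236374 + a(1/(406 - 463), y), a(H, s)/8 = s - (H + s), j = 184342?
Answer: 23980820/57 ≈ 4.2072e+5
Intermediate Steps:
y = -2128 (y = 4 - (2 + 80)*(238 - 212) = 4 - 82*26 = 4 - 1*2132 = 4 - 2132 = -2128)
a(H, s) = -8*H (a(H, s) = 8*(s - (H + s)) = 8*(s + (-H - s)) = 8*(-H) = -8*H)
t = 13473326/57 (t = 236374 - 8/(406 - 463) = 236374 - 8/(-57) = 236374 - 8*(-1/57) = 236374 + 8/57 = 13473326/57 ≈ 2.3637e+5)
j + t = 184342 + 13473326/57 = 23980820/57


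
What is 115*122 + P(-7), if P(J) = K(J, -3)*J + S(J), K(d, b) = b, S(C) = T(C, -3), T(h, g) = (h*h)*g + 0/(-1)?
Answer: 13904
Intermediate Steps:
T(h, g) = g*h² (T(h, g) = h²*g + 0*(-1) = g*h² + 0 = g*h²)
S(C) = -3*C²
P(J) = -3*J - 3*J²
115*122 + P(-7) = 115*122 + 3*(-7)*(-1 - 1*(-7)) = 14030 + 3*(-7)*(-1 + 7) = 14030 + 3*(-7)*6 = 14030 - 126 = 13904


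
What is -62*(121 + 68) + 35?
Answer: -11683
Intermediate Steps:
-62*(121 + 68) + 35 = -62*189 + 35 = -11718 + 35 = -11683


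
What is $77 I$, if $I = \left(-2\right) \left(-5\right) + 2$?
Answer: $924$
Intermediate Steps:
$I = 12$ ($I = 10 + 2 = 12$)
$77 I = 77 \cdot 12 = 924$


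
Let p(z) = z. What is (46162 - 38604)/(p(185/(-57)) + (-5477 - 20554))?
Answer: -215403/741976 ≈ -0.29031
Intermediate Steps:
(46162 - 38604)/(p(185/(-57)) + (-5477 - 20554)) = (46162 - 38604)/(185/(-57) + (-5477 - 20554)) = 7558/(185*(-1/57) - 26031) = 7558/(-185/57 - 26031) = 7558/(-1483952/57) = 7558*(-57/1483952) = -215403/741976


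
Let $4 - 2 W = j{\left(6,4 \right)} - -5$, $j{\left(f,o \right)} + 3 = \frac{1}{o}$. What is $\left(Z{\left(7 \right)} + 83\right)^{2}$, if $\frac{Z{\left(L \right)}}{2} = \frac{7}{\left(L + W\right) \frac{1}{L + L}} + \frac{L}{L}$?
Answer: $\frac{978121}{81} \approx 12076.0$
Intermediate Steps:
$j{\left(f,o \right)} = -3 + \frac{1}{o}$
$W = \frac{7}{8}$ ($W = 2 - \frac{\left(-3 + \frac{1}{4}\right) - -5}{2} = 2 - \frac{\left(-3 + \frac{1}{4}\right) + 5}{2} = 2 - \frac{- \frac{11}{4} + 5}{2} = 2 - \frac{9}{8} = \frac{7}{8} \approx 0.875$)
$Z{\left(L \right)} = 2 + \frac{28 L}{\frac{7}{8} + L}$ ($Z{\left(L \right)} = 2 \left(\frac{7}{\left(L + \frac{7}{8}\right) \frac{1}{L + L}} + \frac{L}{L}\right) = 2 \left(\frac{7}{\left(\frac{7}{8} + L\right) \frac{1}{2 L}} + 1\right) = 2 \left(\frac{7}{\frac{1}{2} \frac{1}{L} \left(\frac{7}{8} + L\right)} + 1\right) = 2 \left(7 \frac{2 L}{\frac{7}{8} + L} + 1\right) = 2 \left(\frac{14 L}{\frac{7}{8} + L} + 1\right) = 2 \left(1 + \frac{14 L}{\frac{7}{8} + L}\right) = 2 + \frac{28 L}{\frac{7}{8} + L}$)
$\left(Z{\left(7 \right)} + 83\right)^{2} = \left(\frac{2 \left(7 + 120 \cdot 7\right)}{7 + 8 \cdot 7} + 83\right)^{2} = \left(\frac{2 \left(7 + 840\right)}{7 + 56} + 83\right)^{2} = \left(2 \cdot \frac{1}{63} \cdot 847 + 83\right)^{2} = \left(\frac{242}{9} + 83\right)^{2} = \left(\frac{989}{9}\right)^{2} = \frac{978121}{81}$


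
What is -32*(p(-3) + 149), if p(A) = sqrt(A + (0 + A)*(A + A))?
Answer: -4768 - 32*sqrt(15) ≈ -4891.9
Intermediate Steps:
p(A) = sqrt(A + 2*A**2) (p(A) = sqrt(A + A*(2*A)) = sqrt(A + 2*A**2))
-32*(p(-3) + 149) = -32*(sqrt(-3*(1 + 2*(-3))) + 149) = -32*(sqrt(-3*(1 - 6)) + 149) = -32*(sqrt(-3*(-5)) + 149) = -32*(sqrt(15) + 149) = -32*(149 + sqrt(15)) = -4768 - 32*sqrt(15)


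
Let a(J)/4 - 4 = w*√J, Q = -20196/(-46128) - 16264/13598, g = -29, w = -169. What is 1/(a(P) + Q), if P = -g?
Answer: -10410993057920780/9051918121533267989719 - 461746419274793536*√29/9051918121533267989719 ≈ -0.00027585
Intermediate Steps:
Q = -19816691/26135356 (Q = -20196*(-1/46128) - 16264*1/13598 = 1683/3844 - 8132/6799 = -19816691/26135356 ≈ -0.75823)
P = 29 (P = -1*(-29) = 29)
a(J) = 16 - 676*√J (a(J) = 16 + 4*(-169*√J) = 16 - 676*√J)
1/(a(P) + Q) = 1/((16 - 676*√29) - 19816691/26135356) = 1/(398349005/26135356 - 676*√29)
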